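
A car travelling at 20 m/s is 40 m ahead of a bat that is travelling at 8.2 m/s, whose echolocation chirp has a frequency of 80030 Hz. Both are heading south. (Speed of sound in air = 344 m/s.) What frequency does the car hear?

The car is ahead, so the bat is moving toward it while the car is moving away from the bat.
With source approaching and observer receding, f' = f · (v − v_o)/(v − v_s).
f' = 80030 × (344 − 20)/(344 − 8.2) = 80030 × 324/335.8 ≈ 77218 Hz.

77218 Hz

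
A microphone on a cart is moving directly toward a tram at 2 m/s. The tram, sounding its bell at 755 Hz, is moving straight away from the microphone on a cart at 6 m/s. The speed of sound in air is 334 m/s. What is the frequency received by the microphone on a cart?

With source receding and observer approaching, f' = f · (v + v_o)/(v + v_s).
f' = 755 × (334 + 2)/(334 + 6) = 755 × 336/340 ≈ 746 Hz.

746 Hz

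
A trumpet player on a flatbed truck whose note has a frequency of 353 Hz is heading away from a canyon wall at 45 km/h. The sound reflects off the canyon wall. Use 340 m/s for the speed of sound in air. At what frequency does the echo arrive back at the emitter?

328 Hz

45 km/h = 12.5 m/s.
The canyon wall receives the sound from a moving source: f₁ = f₀ · v/(v + v_e) = 353 × 340/352.5 ≈ 340 Hz.
On the return leg the trumpet player on a flatbed truck is a moving observer: f₂ = f₁ · (v − v_e)/v = 340 × 327.5/340 ≈ 328 Hz.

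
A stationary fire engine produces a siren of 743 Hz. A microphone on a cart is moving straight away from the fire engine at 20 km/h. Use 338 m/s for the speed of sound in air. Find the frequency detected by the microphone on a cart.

20 km/h = 5.556 m/s.
Only the observer moves, away from the source, so f' = f · (v − v_o)/v.
f' = 743 × (338 − 5.556)/338 = 743 × 332.44/338 ≈ 731 Hz.

731 Hz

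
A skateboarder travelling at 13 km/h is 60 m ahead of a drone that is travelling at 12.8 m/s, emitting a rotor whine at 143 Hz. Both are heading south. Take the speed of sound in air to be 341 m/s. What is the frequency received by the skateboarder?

13 km/h = 3.611 m/s.
The skateboarder is ahead, so the drone is moving toward it while the skateboarder is moving away from the drone.
General Doppler shift: f' = f · (v − v_o)/(v − v_s).
f' = 143 × (341 − 3.611)/(341 − 12.8) = 143 × 337.39/328.2 ≈ 147 Hz.

147 Hz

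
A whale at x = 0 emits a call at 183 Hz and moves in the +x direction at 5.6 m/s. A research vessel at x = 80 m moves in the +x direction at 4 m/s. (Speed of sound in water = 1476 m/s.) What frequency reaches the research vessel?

183 Hz

The observer lies on the +x side, so the source is heading toward the observer and the observer is heading away from the source.
Both move, so f' = f · (v − v_o)/(v − v_s).
f' = 183 × (1476 − 4)/(1476 − 5.6) = 183 × 1472/1470.4 ≈ 183 Hz.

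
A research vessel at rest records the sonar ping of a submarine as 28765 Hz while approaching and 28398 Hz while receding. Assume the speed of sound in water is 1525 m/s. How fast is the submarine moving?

f₁/f₂ = (v + v_s)/(v − v_s), so v_s = v · (f₁ − f₂)/(f₁ + f₂).
v_s = 1525 × (28765 − 28398)/(28765 + 28398) = 1525 × 367/57163 ≈ 9.8 m/s.

9.8 m/s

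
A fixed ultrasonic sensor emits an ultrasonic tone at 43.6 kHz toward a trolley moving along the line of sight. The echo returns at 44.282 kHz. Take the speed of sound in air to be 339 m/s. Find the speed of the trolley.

2.63 m/s

Double Doppler shift off a moving reflector: f₂ = f₀ · (v + u)/(v − u) (u > 0 toward emitter).
Rearranging, u = v · (f₂ − f₀)/(f₂ + f₀) = 339 × 0.682/87.882 ≈ 2.63 m/s.
So the trolley is moving at 2.63 m/s toward the emitter.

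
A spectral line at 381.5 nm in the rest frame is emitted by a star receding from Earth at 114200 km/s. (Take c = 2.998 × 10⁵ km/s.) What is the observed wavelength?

β = v/c = 114200/299800 = 0.3809.
Relativistic Doppler for wavelength: λ' = λ₀ · √((1 + β)/(1 − β)).
λ' = 381.5 × √(1.3809/0.6191) = 381.5 × 1.49352 ≈ 569.8 nm.

569.8 nm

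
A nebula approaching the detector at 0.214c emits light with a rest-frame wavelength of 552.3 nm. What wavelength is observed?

444.4 nm

Relativistic Doppler for wavelength: λ' = λ₀ · √((1 − β)/(1 + β)).
λ' = 552.3 × √(0.7860/1.2140) = 552.3 × 0.80464 ≈ 444.4 nm.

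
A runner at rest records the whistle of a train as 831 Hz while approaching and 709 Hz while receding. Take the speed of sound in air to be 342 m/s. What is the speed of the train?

f₁/f₂ = (v + v_s)/(v − v_s), so v_s = v · (f₁ − f₂)/(f₁ + f₂).
v_s = 342 × (831 − 709)/(831 + 709) = 342 × 122/1540 ≈ 27 m/s.

27 m/s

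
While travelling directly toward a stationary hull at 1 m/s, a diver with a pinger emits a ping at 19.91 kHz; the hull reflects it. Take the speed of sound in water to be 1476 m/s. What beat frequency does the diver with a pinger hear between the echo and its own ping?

The hull receives the sound from a moving source: f₁ = f₀ · v/(v − v_e) = 19.91 × 1476/1475 ≈ 19.9235 kHz.
On the return leg the diver with a pinger is a moving observer: f₂ = f₁ · (v + v_e)/v = 19.9235 × 1477/1476 ≈ 19.9370 kHz.
Equivalently f₂ = f₀ · (v + v_e)/(v − v_e).
Beat against the emitted tone (with f₀ = 19910 Hz): |f₂ − f₀| = 2v_e·f₀/(v − v_e) = 2 × 1 × 19910/1475 ≈ 27.0 Hz.

27.0 Hz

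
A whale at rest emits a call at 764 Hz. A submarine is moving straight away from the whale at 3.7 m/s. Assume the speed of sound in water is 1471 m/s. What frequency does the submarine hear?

Moving observer, stationary source: f' = f · (v − v_o)/v.
f' = 764 × (1471 − 3.7)/1471 = 764 × 1467.3/1471 ≈ 762 Hz.

762 Hz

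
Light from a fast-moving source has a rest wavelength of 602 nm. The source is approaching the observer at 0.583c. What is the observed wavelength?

309.0 nm

Relativistic Doppler for wavelength: λ' = λ₀ · √((1 − β)/(1 + β)).
λ' = 602 × √(0.4170/1.5830) = 602 × 0.51325 ≈ 309.0 nm.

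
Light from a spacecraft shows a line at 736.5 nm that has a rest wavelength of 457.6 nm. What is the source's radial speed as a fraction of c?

λ'/λ₀ = 1.6095 > 1 (redshift), so the source is receding.
λ'/λ₀ = √((1 + β)/(1 − β)) for a receding source ⇒ β = (r² − 1)/(r² + 1) with r = λ'/λ₀.
β = (2.5904 − 1)/(2.5904 + 1) ≈ 0.443.

0.443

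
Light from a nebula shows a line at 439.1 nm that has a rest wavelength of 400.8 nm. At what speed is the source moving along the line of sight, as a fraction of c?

0.091c

λ'/λ₀ = 1.0956 > 1 (redshift), so the source is receding.
λ'/λ₀ = √((1 + β)/(1 − β)) for a receding source ⇒ β = (r² − 1)/(r² + 1) with r = λ'/λ₀.
β = (1.2002 − 1)/(1.2002 + 1) ≈ 0.091.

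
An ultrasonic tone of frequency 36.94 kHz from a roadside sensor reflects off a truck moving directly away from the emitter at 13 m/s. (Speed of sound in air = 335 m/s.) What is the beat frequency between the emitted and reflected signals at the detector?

At the truck (a moving observer), f₁ = f₀ · (v − u)/v = 36.94 × 322/335 ≈ 35.51 kHz.
The reflection then acts as a moving source: f₂ = f₁ · v/(v + u) ≈ 34.18 kHz.
Beat frequency (with f₀ = 36940 Hz): |f₂ − f₀| = 2u·f₀/(v + u) = 2 × 13 × 36940/348 ≈ 2760 Hz.

2760 Hz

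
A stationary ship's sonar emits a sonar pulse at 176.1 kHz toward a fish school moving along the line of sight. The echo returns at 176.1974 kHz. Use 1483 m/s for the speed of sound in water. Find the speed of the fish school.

0.41 m/s

Double Doppler shift off a moving reflector: f₂ = f₀ · (v + u)/(v − u) (u > 0 toward emitter).
Rearranging, u = v · (f₂ − f₀)/(f₂ + f₀) = 1483 × 0.0974/352.2974 ≈ 0.41 m/s.
So the fish school is moving at 0.41 m/s toward the emitter.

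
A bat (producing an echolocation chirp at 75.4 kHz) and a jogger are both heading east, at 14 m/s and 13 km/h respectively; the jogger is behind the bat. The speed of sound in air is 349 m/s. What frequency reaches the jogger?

73.2 kHz

13 km/h = 3.611 m/s.
The jogger is behind, so the bat is moving away from it while the jogger is moving toward the bat.
With source receding and observer approaching, f' = f · (v + v_o)/(v + v_s).
f' = 75.4 × (349 + 3.611)/(349 + 14) = 75.4 × 352.61/363 ≈ 73.2 kHz.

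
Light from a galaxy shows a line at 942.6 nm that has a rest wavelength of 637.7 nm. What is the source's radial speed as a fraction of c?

λ'/λ₀ = 1.4781 > 1 (redshift), so the source is receding.
λ'/λ₀ = √((1 + β)/(1 − β)) for a receding source ⇒ β = (r² − 1)/(r² + 1) with r = λ'/λ₀.
β = (2.1849 − 1)/(2.1849 + 1) ≈ 0.372.

0.372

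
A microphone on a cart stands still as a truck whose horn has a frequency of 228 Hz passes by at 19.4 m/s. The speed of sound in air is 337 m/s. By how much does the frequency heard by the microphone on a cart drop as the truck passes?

26.3 Hz

Approaching: f₁ = f · v/(v − v_s) = 228 × 337/317.6 ≈ 241.9 Hz.
Receding: f₂ = f · v/(v + v_s) = 228 × 337/356.4 ≈ 215.6 Hz.
Drop: f₁ − f₂ = 2f·v·v_s/(v² − v_s²) = 2 × 228 × 337 × 19.4/(337² − 19.4²) ≈ 26.3 Hz.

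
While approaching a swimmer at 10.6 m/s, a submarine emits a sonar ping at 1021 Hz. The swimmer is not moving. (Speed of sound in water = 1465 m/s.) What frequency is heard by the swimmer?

1028 Hz

Moving source, stationary observer: f' = f · v/(v − v_s) since the source is approaching.
f' = 1021 × 1465/(1465 − 10.6) = 1021 × 1465/1454 ≈ 1028 Hz.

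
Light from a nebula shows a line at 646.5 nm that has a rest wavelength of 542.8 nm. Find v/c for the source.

λ'/λ₀ = 1.1910 > 1 (redshift), so the source is receding.
λ'/λ₀ = √((1 + β)/(1 − β)) for a receding source ⇒ β = (r² − 1)/(r² + 1) with r = λ'/λ₀.
β = (1.4186 − 1)/(1.4186 + 1) ≈ 0.173.

0.173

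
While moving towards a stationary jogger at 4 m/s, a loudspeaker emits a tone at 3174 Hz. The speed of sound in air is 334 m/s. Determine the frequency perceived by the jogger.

3212 Hz

Moving source, stationary observer: f' = f · v/(v − v_s) since the source is approaching.
f' = 3174 × 334/(334 − 4) = 3174 × 334/330 ≈ 3212 Hz.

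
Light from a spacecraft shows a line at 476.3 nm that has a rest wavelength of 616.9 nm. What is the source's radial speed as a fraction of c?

0.253c

λ'/λ₀ = 0.7721 < 1 (blueshift), so the source is approaching.
λ'/λ₀ = √((1 − β)/(1 + β)) for an approaching source ⇒ β = (1 − r²)/(1 + r²) with r = λ'/λ₀.
β = (1 − 0.5961)/(1 + 0.5961) ≈ 0.253.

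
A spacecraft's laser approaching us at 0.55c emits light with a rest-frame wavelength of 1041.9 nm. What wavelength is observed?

Relativistic Doppler for wavelength: λ' = λ₀ · √((1 − β)/(1 + β)).
λ' = 1041.9 × √(0.4500/1.5500) = 1041.9 × 0.53882 ≈ 561.4 nm.

561.4 nm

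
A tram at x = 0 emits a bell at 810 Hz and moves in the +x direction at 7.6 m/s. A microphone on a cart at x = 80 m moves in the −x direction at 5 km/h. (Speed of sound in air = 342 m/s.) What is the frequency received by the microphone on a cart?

5 km/h = 1.389 m/s.
The observer lies on the +x side, so the source is heading toward the observer and the observer is heading toward the source.
Both move, so f' = f · (v + v_o)/(v − v_s).
f' = 810 × (342 + 1.389)/(342 − 7.6) = 810 × 343.39/334.4 ≈ 832 Hz.

832 Hz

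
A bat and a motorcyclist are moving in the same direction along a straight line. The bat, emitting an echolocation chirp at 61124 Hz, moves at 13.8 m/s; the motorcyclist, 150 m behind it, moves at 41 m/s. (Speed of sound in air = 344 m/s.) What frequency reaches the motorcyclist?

65771 Hz

The motorcyclist is behind, so the bat is moving away from it while the motorcyclist is moving toward the bat.
With source receding and observer approaching, f' = f · (v + v_o)/(v + v_s).
f' = 61124 × (344 + 41)/(344 + 13.8) = 61124 × 385/357.8 ≈ 65771 Hz.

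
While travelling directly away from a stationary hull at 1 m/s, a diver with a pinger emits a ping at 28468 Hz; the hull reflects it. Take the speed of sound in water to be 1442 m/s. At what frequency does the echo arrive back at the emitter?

28429 Hz

The hull receives the sound from a moving source: f₁ = f₀ · v/(v + v_e) = 28468 × 1442/1443 ≈ 28448 Hz.
On the return leg the diver with a pinger is a moving observer: f₂ = f₁ · (v − v_e)/v = 28448 × 1441/1442 ≈ 28429 Hz.
Equivalently f₂ = f₀ · (v − v_e)/(v + v_e).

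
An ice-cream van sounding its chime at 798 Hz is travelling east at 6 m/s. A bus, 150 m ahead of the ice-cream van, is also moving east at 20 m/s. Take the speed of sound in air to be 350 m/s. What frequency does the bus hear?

766 Hz

The bus is ahead, so the ice-cream van is moving toward it while the bus is moving away from the ice-cream van.
General Doppler shift: f' = f · (v − v_o)/(v − v_s).
f' = 798 × (350 − 20)/(350 − 6) = 798 × 330/344 ≈ 766 Hz.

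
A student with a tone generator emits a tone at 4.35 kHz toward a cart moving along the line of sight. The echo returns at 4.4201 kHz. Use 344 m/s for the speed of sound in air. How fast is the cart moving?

Double Doppler shift off a moving reflector: f₂ = f₀ · (v + u)/(v − u) (u > 0 toward emitter).
Rearranging, u = v · (f₂ − f₀)/(f₂ + f₀) = 344 × 0.0701/8.7701 ≈ 2.75 m/s.
So the cart is moving at 2.75 m/s toward the emitter.

2.75 m/s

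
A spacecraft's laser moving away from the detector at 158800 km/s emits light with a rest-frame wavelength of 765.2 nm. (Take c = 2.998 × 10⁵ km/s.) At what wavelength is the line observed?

β = v/c = 158800/299800 = 0.5297.
Relativistic Doppler for wavelength: λ' = λ₀ · √((1 + β)/(1 − β)).
λ' = 765.2 × √(1.5297/0.4703) = 765.2 × 1.80346 ≈ 1380.0 nm.

1380.0 nm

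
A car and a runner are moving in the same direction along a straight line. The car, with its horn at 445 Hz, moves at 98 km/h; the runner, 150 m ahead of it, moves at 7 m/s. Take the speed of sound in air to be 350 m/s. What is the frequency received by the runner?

473 Hz

98 km/h = 27.22 m/s.
The runner is ahead, so the car is moving toward it while the runner is moving away from the car.
Both move, so f' = f · (v − v_o)/(v − v_s).
f' = 445 × (350 − 7)/(350 − 27.22) = 445 × 343/322.78 ≈ 473 Hz.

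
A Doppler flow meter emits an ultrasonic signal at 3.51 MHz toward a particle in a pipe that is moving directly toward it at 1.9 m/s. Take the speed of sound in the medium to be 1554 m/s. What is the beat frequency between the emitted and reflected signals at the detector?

8594 Hz

At the particle in a pipe (a moving observer), f₁ = f₀ · (v + u)/v = 3.51 × 1555.9/1554 ≈ 3.51429 MHz.
On reflection it acts as a source moving toward the stationary detector: f₂ = f₁ · v/(v − u) = 3.51429 × 1554/1552.1 ≈ 3.51859 MHz.
Beat frequency (with f₀ = 3510000 Hz): |f₂ − f₀| = 2u·f₀/(v − u) = 2 × 1.9 × 3510000/1552.1 ≈ 8594 Hz.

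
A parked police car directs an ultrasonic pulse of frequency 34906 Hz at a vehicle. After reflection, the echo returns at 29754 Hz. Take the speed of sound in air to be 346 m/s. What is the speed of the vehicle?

28 m/s

Double Doppler shift off a moving reflector: f₂ = f₀ · (v + u)/(v − u) (u > 0 toward emitter).
Rearranging, u = v · (f₂ − f₀)/(f₂ + f₀) = 346 × -5152/64660 ≈ -28 m/s.
So the vehicle is moving at 28 m/s away from the emitter.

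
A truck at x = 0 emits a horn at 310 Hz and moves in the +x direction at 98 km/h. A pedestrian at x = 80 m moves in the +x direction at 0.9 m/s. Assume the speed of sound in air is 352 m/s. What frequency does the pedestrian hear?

98 km/h = 27.22 m/s.
The observer lies on the +x side, so the source is heading toward the observer and the observer is heading away from the source.
General Doppler shift: f' = f · (v − v_o)/(v − v_s).
f' = 310 × (352 − 0.9)/(352 − 27.22) = 310 × 351.1/324.78 ≈ 335 Hz.

335 Hz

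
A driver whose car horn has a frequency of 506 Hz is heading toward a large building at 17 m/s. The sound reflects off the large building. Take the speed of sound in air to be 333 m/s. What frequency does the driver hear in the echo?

The large building receives the sound from a moving source: f₁ = f₀ · v/(v − v_e) = 506 × 333/316 ≈ 533 Hz.
On the return leg the driver is a moving observer: f₂ = f₁ · (v + v_e)/v = 533 × 350/333 ≈ 560 Hz.
Equivalently f₂ = f₀ · (v + v_e)/(v − v_e).

560 Hz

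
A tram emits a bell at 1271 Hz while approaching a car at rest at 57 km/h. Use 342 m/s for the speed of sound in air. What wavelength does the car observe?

25.7 cm

57 km/h = 15.83 m/s.
Moving source, stationary observer: f' = f · v/(v − v_s) since the source is approaching.
f' = 1271 × 342/(342 − 15.83) ≈ 1333 Hz.
λ' = v/f' = 342/1332.7 ≈ 25.7 cm.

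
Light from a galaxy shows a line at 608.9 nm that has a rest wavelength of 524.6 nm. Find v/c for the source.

λ'/λ₀ = 1.1607 > 1 (redshift), so the source is receding.
λ'/λ₀ = √((1 + β)/(1 − β)) for a receding source ⇒ β = (r² − 1)/(r² + 1) with r = λ'/λ₀.
β = (1.3472 − 1)/(1.3472 + 1) ≈ 0.148.

0.148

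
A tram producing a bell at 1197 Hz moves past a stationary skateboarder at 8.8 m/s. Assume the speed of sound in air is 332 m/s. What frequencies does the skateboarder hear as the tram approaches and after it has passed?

Approaching: f₁ = f · v/(v − v_s) = 1197 × 332/323.2 ≈ 1230 Hz.
Receding: f₂ = f · v/(v + v_s) = 1197 × 332/340.8 ≈ 1166 Hz.

1230 Hz approaching; 1166 Hz receding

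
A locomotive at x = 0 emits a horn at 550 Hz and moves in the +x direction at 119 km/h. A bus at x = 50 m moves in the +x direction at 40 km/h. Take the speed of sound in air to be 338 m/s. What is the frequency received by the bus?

119 km/h = 33.06 m/s; 40 km/h = 11.11 m/s.
The observer lies on the +x side, so the source is heading toward the observer and the observer is heading away from the source.
General Doppler shift: f' = f · (v − v_o)/(v − v_s).
f' = 550 × (338 − 11.11)/(338 − 33.06) = 550 × 326.89/304.94 ≈ 590 Hz.

590 Hz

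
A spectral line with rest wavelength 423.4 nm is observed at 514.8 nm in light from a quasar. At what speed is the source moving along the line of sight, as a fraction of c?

0.193c

λ'/λ₀ = 1.2159 > 1 (redshift), so the source is receding.
λ'/λ₀ = √((1 + β)/(1 − β)) for a receding source ⇒ β = (r² − 1)/(r² + 1) with r = λ'/λ₀.
β = (1.4783 − 1)/(1.4783 + 1) ≈ 0.193.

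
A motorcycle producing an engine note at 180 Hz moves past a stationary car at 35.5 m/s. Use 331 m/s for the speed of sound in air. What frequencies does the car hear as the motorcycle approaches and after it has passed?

202 Hz approaching; 163 Hz receding

Approaching: f₁ = f · v/(v − v_s) = 180 × 331/295.5 ≈ 202 Hz.
Receding: f₂ = f · v/(v + v_s) = 180 × 331/366.5 ≈ 163 Hz.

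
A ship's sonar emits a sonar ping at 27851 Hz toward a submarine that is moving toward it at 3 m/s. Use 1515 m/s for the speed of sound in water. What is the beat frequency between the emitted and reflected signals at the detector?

The submarine first receives the wave as a moving observer: f₁ = f₀ · (v + u)/v = 27851 × (1515 + 3)/1515 ≈ 27906.2 Hz.
On reflection it acts as a source moving toward the stationary detector: f₂ = f₁ · v/(v − u) = 27906.2 × 1515/1512 ≈ 27961.5 Hz.
Equivalently f₂ = f₀ · (v + u)/(v − u).
Beat frequency: |f₂ − f₀| = 2u·f₀/(v − u) = 2 × 3 × 27851/1512 ≈ 111 Hz.

111 Hz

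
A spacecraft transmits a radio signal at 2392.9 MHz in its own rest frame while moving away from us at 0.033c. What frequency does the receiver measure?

Relativistic Doppler for frequency: f' = f₀ · √((1 − β)/(1 + β)).
f' = 2392.9 × √(0.9670/1.0330) = 2392.9 × 0.96753 ≈ 2315.2 MHz.

2315.2 MHz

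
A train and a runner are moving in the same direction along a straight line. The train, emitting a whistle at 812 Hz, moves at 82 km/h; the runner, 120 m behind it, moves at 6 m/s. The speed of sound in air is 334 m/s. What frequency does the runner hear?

82 km/h = 22.78 m/s.
The runner is behind, so the train is moving away from it while the runner is moving toward the train.
Both move, so f' = f · (v + v_o)/(v + v_s).
f' = 812 × (334 + 6)/(334 + 22.78) = 812 × 340/356.78 ≈ 774 Hz.

774 Hz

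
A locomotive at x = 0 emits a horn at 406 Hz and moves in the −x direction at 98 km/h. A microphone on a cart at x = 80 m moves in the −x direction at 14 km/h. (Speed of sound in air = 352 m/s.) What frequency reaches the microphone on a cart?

381 Hz

98 km/h = 27.22 m/s; 14 km/h = 3.889 m/s.
The observer lies on the +x side, so the source is heading away from the observer and the observer is heading toward the source.
Both move, so f' = f · (v + v_o)/(v + v_s).
f' = 406 × (352 + 3.889)/(352 + 27.22) = 406 × 355.89/379.22 ≈ 381 Hz.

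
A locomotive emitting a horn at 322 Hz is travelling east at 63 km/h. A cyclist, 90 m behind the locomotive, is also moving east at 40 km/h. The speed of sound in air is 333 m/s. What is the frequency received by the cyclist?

63 km/h = 17.5 m/s; 40 km/h = 11.11 m/s.
The cyclist is behind, so the locomotive is moving away from it while the cyclist is moving toward the locomotive.
General Doppler shift: f' = f · (v + v_o)/(v + v_s).
f' = 322 × (333 + 11.11)/(333 + 17.5) = 322 × 344.11/350.5 ≈ 316 Hz.

316 Hz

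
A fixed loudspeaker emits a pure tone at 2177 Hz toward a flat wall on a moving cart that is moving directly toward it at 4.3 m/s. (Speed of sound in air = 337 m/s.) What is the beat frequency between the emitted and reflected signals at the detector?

56.3 Hz

At the flat wall on a moving cart (a moving observer), f₁ = f₀ · (v + u)/v = 2177 × 341.3/337 ≈ 2204.8 Hz.
The reflection then acts as a moving source: f₂ = f₁ · v/(v − u) ≈ 2233.3 Hz.
Equivalently f₂ = f₀ · (v + u)/(v − u).
Beat frequency: |f₂ − f₀| = 2u·f₀/(v − u) = 2 × 4.3 × 2177/332.7 ≈ 56.3 Hz.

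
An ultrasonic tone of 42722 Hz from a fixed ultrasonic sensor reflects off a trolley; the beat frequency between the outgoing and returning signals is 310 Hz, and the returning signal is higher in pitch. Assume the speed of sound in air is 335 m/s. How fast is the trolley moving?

1.21 m/s

Double Doppler shift off a moving reflector: f₂ = f₀ · (v + u)/(v − u) (u > 0 toward emitter).
Returning signal is higher, so f₂ = f₀ + Δf = 42722 + 310 = 43032 Hz.
Rearranging, u = v · (f₂ − f₀)/(f₂ + f₀) = 335 × 310/85754 ≈ 1.21 m/s.
So the trolley is moving at 1.21 m/s toward the emitter.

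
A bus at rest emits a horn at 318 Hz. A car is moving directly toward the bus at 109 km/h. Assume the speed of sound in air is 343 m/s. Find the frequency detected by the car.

109 km/h = 30.28 m/s.
Only the observer moves, toward the source, so f' = f · (v + v_o)/v.
f' = 318 × (343 + 30.28)/343 = 318 × 373.28/343 ≈ 346 Hz.

346 Hz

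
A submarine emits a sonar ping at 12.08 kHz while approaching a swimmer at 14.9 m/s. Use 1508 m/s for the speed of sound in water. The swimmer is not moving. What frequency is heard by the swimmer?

Moving source, stationary observer: f' = f · v/(v − v_s) since the source is approaching.
f' = 12.08 × 1508/(1508 − 14.9) = 12.08 × 1508/1493 ≈ 12.20 kHz.

12.20 kHz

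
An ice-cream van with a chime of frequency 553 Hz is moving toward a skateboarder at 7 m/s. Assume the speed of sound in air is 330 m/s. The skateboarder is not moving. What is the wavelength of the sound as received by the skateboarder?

With the source moving toward a stationary observer, f' = f · v/(v − v_s).
f' = 553 × 330/(330 − 7) ≈ 565 Hz.
λ' = v/f' = 330/564.985 ≈ 58.4 cm.

58.4 cm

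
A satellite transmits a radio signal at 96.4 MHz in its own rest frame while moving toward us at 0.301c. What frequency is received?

Relativistic Doppler for frequency: f' = f₀ · √((1 + β)/(1 − β)).
f' = 96.4 × √(1.3010/0.6990) = 96.4 × 1.36427 ≈ 131.5 MHz.

131.5 MHz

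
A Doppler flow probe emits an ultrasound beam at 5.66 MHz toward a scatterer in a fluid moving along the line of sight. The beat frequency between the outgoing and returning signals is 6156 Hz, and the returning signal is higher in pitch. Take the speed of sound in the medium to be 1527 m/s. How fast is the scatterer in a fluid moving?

0.83 m/s

Double Doppler shift off a moving reflector: f₂ = f₀ · (v + u)/(v − u) (u > 0 toward emitter).
Returning signal is higher, so f₂ = f₀ + Δf = 5660000 + 6156 = 5666156 Hz.
Rearranging, u = v · (f₂ − f₀)/(f₂ + f₀) = 1527 × 6156/11326156 ≈ 0.83 m/s.
So the scatterer in a fluid is moving at 0.83 m/s toward the emitter.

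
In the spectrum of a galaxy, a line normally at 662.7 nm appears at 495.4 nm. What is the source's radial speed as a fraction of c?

0.283c

λ'/λ₀ = 0.7475 < 1 (blueshift), so the source is approaching.
λ'/λ₀ = √((1 − β)/(1 + β)) for an approaching source ⇒ β = (1 − r²)/(1 + r²) with r = λ'/λ₀.
β = (1 − 0.5588)/(1 + 0.5588) ≈ 0.283.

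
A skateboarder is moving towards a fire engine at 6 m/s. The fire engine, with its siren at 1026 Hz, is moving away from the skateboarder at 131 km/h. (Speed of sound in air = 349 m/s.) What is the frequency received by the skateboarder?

945 Hz

131 km/h = 36.39 m/s.
With source receding and observer approaching, f' = f · (v + v_o)/(v + v_s).
f' = 1026 × (349 + 6)/(349 + 36.39) = 1026 × 355/385.39 ≈ 945 Hz.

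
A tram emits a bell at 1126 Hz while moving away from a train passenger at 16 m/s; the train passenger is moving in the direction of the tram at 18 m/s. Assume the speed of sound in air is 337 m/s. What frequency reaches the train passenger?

1132 Hz

With source receding and observer approaching, f' = f · (v + v_o)/(v + v_s).
f' = 1126 × (337 + 18)/(337 + 16) = 1126 × 355/353 ≈ 1132 Hz.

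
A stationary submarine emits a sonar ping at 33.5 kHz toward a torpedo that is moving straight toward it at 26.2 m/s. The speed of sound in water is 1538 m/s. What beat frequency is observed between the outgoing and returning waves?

At the torpedo (a moving observer), f₁ = f₀ · (v + u)/v = 33.5 × 1564.2/1538 ≈ 34.071 kHz.
The reflection then acts as a moving source: f₂ = f₁ · v/(v − u) ≈ 34.661 kHz.
Beat frequency (with f₀ = 33500 Hz): |f₂ − f₀| = 2u·f₀/(v − u) = 2 × 26.2 × 33500/1511.8 ≈ 1161 Hz.

1161 Hz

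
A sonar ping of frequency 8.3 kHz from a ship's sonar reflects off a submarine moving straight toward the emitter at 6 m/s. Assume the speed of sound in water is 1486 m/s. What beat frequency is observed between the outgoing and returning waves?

67 Hz

The submarine first receives the wave as a moving observer: f₁ = f₀ · (v + u)/v = 8.3 × (1486 + 6)/1486 ≈ 8.3335 kHz.
The reflection then acts as a moving source: f₂ = f₁ · v/(v − u) ≈ 8.3673 kHz.
Beat frequency (with f₀ = 8300 Hz): |f₂ − f₀| = 2u·f₀/(v − u) = 2 × 6 × 8300/1480 ≈ 67 Hz.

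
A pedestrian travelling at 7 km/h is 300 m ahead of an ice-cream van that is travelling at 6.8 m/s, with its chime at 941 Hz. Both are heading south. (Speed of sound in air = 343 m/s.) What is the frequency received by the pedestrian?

955 Hz

7 km/h = 1.944 m/s.
The pedestrian is ahead, so the ice-cream van is moving toward it while the pedestrian is moving away from the ice-cream van.
General Doppler shift: f' = f · (v − v_o)/(v − v_s).
f' = 941 × (343 − 1.944)/(343 − 6.8) = 941 × 341.06/336.2 ≈ 955 Hz.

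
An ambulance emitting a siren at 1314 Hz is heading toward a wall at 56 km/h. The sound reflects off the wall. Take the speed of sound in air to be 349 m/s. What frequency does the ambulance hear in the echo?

56 km/h = 15.56 m/s.
The wall receives the sound from a moving source: f₁ = f₀ · v/(v − v_e) = 1314 × 349/333.44 ≈ 1375 Hz.
On the return leg the ambulance is a moving observer: f₂ = f₁ · (v + v_e)/v = 1375 × 364.56/349 ≈ 1437 Hz.
Equivalently f₂ = f₀ · (v + v_e)/(v − v_e).

1437 Hz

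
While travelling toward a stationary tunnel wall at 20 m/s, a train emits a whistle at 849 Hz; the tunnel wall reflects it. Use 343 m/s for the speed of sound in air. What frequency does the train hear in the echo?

The tunnel wall receives the sound from a moving source: f₁ = f₀ · v/(v − v_e) = 849 × 343/323 ≈ 902 Hz.
On the return leg the train is a moving observer: f₂ = f₁ · (v + v_e)/v = 902 × 363/343 ≈ 954 Hz.

954 Hz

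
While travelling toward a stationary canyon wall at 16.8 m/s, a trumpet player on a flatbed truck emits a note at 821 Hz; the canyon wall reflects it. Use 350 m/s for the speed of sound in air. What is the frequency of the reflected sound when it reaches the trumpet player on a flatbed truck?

904 Hz

The canyon wall receives the sound from a moving source: f₁ = f₀ · v/(v − v_e) = 821 × 350/333.2 ≈ 862 Hz.
On the return leg the trumpet player on a flatbed truck is a moving observer: f₂ = f₁ · (v + v_e)/v = 862 × 366.8/350 ≈ 904 Hz.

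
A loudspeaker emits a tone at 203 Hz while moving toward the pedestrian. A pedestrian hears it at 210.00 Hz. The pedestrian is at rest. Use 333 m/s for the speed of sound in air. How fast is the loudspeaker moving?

f' = f · v/(v − v_s) ⇒ v_s = v · |1 − f/f'|.
v_s = 333 × |1 − 203/210.00| = 333 × 0.03333 ≈ 11.1 m/s.

11.1 m/s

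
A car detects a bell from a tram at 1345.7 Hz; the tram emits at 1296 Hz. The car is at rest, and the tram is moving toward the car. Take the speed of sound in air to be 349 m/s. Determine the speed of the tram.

12.9 m/s

f' = f · v/(v − v_s) ⇒ v_s = v · |1 − f/f'|.
v_s = 349 × |1 − 1296/1345.7| = 349 × 0.03693 ≈ 12.9 m/s.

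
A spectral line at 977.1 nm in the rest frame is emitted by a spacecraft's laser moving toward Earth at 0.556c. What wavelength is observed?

Relativistic Doppler for wavelength: λ' = λ₀ · √((1 − β)/(1 + β)).
λ' = 977.1 × √(0.4440/1.5560) = 977.1 × 0.53418 ≈ 521.9 nm.

521.9 nm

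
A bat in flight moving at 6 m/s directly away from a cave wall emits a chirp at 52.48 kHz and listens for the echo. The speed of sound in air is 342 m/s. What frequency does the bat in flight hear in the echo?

The cave wall receives the sound from a moving source: f₁ = f₀ · v/(v + v_e) = 52.48 × 342/348 ≈ 51.6 kHz.
On the return leg the bat in flight is a moving observer: f₂ = f₁ · (v − v_e)/v = 51.6 × 336/342 ≈ 50.7 kHz.

50.7 kHz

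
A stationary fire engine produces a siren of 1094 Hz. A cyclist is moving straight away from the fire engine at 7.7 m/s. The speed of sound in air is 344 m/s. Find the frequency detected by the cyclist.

Only the observer moves, away from the source, so f' = f · (v − v_o)/v.
f' = 1094 × (344 − 7.7)/344 = 1094 × 336.3/344 ≈ 1070 Hz.

1070 Hz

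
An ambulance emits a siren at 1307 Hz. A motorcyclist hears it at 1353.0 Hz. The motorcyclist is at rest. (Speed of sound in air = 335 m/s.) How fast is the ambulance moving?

f' > f, so the ambulance is approaching.
f' = f · v/(v − v_s) ⇒ v_s = v · |1 − f/f'|.
v_s = 335 × |1 − 1307/1353.0| = 335 × 0.034 ≈ 11.4 m/s.

11.4 m/s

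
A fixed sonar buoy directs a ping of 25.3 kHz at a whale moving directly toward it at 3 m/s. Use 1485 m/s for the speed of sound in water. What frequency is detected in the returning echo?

25.4 kHz

The whale first receives the wave as a moving observer: f₁ = f₀ · (v + u)/v = 25.3 × (1485 + 3)/1485 ≈ 25.4 kHz.
On reflection it acts as a source moving toward the stationary detector: f₂ = f₁ · v/(v − u) = 25.4 × 1485/1482 ≈ 25.4 kHz.
Equivalently f₂ = f₀ · (v + u)/(v − u).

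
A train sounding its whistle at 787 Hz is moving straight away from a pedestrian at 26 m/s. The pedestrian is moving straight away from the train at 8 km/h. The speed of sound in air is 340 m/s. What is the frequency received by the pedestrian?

8 km/h = 2.222 m/s.
With source receding and observer receding, f' = f · (v − v_o)/(v + v_s).
f' = 787 × (340 − 2.222)/(340 + 26) = 787 × 337.78/366 ≈ 726 Hz.

726 Hz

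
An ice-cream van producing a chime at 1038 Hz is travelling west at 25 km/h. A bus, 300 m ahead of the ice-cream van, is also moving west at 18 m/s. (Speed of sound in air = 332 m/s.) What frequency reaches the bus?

1003 Hz

25 km/h = 6.944 m/s.
The bus is ahead, so the ice-cream van is moving toward it while the bus is moving away from the ice-cream van.
Both move, so f' = f · (v − v_o)/(v − v_s).
f' = 1038 × (332 − 18)/(332 − 6.944) = 1038 × 314/325.06 ≈ 1003 Hz.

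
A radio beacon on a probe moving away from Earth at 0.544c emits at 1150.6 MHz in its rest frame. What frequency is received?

Relativistic Doppler for frequency: f' = f₀ · √((1 − β)/(1 + β)).
f' = 1150.6 × √(0.4560/1.5440) = 1150.6 × 0.54345 ≈ 625.3 MHz.

625.3 MHz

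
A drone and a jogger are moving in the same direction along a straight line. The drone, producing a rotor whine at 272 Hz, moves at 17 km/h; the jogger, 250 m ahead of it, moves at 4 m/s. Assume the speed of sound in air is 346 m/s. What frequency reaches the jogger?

273 Hz

17 km/h = 4.722 m/s.
The jogger is ahead, so the drone is moving toward it while the jogger is moving away from the drone.
General Doppler shift: f' = f · (v − v_o)/(v − v_s).
f' = 272 × (346 − 4)/(346 − 4.722) = 272 × 342/341.28 ≈ 273 Hz.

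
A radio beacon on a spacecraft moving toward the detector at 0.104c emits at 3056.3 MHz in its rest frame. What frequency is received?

Relativistic Doppler for frequency: f' = f₀ · √((1 + β)/(1 − β)).
f' = 3056.3 × √(1.1040/0.8960) = 3056.3 × 1.11002 ≈ 3392.6 MHz.

3392.6 MHz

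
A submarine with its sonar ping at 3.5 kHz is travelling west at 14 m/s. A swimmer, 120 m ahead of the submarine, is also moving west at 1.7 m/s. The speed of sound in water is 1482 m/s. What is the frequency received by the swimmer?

The swimmer is ahead, so the submarine is moving toward it while the swimmer is moving away from the submarine.
With source approaching and observer receding, f' = f · (v − v_o)/(v − v_s).
f' = 3.5 × (1482 − 1.7)/(1482 − 14) = 3.5 × 1480.3/1468 ≈ 3.53 kHz.

3.53 kHz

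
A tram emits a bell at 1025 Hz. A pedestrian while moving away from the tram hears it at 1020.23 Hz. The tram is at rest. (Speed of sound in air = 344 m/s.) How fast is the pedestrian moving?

f' = f · (v − v_o)/v ⇒ v_o = v · |f'/f − 1|.
v_o = 344 × |1020.23/1025 − 1| = 344 × 0.004654 ≈ 1.60 m/s.

1.60 m/s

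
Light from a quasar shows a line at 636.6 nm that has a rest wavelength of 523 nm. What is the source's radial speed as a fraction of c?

0.194

λ'/λ₀ = 1.2172 > 1 (redshift), so the source is receding.
λ'/λ₀ = √((1 + β)/(1 − β)) for a receding source ⇒ β = (r² − 1)/(r² + 1) with r = λ'/λ₀.
β = (1.4816 − 1)/(1.4816 + 1) ≈ 0.194.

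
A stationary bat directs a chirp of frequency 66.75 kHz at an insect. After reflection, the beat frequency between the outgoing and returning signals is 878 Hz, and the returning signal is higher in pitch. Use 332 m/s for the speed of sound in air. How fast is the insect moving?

Double Doppler shift off a moving reflector: f₂ = f₀ · (v + u)/(v − u) (u > 0 toward emitter).
Returning signal is higher, so f₂ = f₀ + Δf = 66750 + 878 = 67628 Hz.
Rearranging, u = v · (f₂ − f₀)/(f₂ + f₀) = 332 × 878/134378 ≈ 2.17 m/s.
So the insect is moving at 2.17 m/s toward the emitter.

2.17 m/s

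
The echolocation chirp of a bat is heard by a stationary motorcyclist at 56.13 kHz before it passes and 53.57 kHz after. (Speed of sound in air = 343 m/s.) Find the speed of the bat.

8.0 m/s

f₁/f₂ = (v + v_s)/(v − v_s), so v_s = v · (f₁ − f₂)/(f₁ + f₂).
v_s = 343 × (56.13 − 53.57)/(56.13 + 53.57) = 343 × 2.56/109.70 ≈ 8.0 m/s.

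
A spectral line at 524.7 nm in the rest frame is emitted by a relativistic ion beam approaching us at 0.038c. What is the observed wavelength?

Relativistic Doppler for wavelength: λ' = λ₀ · √((1 − β)/(1 + β)).
λ' = 524.7 × √(0.9620/1.0380) = 524.7 × 0.96270 ≈ 505.1 nm.

505.1 nm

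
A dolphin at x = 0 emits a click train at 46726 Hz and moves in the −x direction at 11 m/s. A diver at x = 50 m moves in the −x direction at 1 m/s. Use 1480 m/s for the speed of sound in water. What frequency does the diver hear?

46413 Hz

The observer lies on the +x side, so the source is heading away from the observer and the observer is heading toward the source.
General Doppler shift: f' = f · (v + v_o)/(v + v_s).
f' = 46726 × (1480 + 1)/(1480 + 11) = 46726 × 1481/1491 ≈ 46413 Hz.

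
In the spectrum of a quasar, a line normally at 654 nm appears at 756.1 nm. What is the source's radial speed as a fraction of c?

λ'/λ₀ = 1.1561 > 1 (redshift), so the source is receding.
λ'/λ₀ = √((1 + β)/(1 − β)) for a receding source ⇒ β = (r² − 1)/(r² + 1) with r = λ'/λ₀.
β = (1.3366 − 1)/(1.3366 + 1) ≈ 0.144.

0.144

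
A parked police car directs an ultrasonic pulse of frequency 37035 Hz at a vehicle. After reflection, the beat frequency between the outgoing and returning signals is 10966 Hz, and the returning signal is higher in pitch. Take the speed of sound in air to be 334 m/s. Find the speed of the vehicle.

43 m/s

Double Doppler shift off a moving reflector: f₂ = f₀ · (v + u)/(v − u) (u > 0 toward emitter).
Returning signal is higher, so f₂ = f₀ + Δf = 37035 + 10966 = 48001 Hz.
Rearranging, u = v · (f₂ − f₀)/(f₂ + f₀) = 334 × 10966/85036 ≈ 43 m/s.
So the vehicle is moving at 43 m/s toward the emitter.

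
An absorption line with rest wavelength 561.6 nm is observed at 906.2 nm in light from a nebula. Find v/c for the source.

λ'/λ₀ = 1.6136 > 1 (redshift), so the source is receding.
λ'/λ₀ = √((1 + β)/(1 − β)) for a receding source ⇒ β = (r² − 1)/(r² + 1) with r = λ'/λ₀.
β = (2.6037 − 1)/(2.6037 + 1) ≈ 0.445.

0.445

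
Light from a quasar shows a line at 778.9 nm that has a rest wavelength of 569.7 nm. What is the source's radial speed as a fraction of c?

λ'/λ₀ = 1.3672 > 1 (redshift), so the source is receding.
λ'/λ₀ = √((1 + β)/(1 − β)) for a receding source ⇒ β = (r² − 1)/(r² + 1) with r = λ'/λ₀.
β = (1.8693 − 1)/(1.8693 + 1) ≈ 0.303.

0.303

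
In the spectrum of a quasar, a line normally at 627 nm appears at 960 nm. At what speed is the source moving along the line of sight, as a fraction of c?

0.402c

λ'/λ₀ = 1.5311 > 1 (redshift), so the source is receding.
λ'/λ₀ = √((1 + β)/(1 − β)) for a receding source ⇒ β = (r² − 1)/(r² + 1) with r = λ'/λ₀.
β = (2.3443 − 1)/(2.3443 + 1) ≈ 0.402.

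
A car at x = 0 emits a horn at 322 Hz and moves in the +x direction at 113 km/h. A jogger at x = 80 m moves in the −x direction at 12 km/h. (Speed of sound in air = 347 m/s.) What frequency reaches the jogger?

357 Hz

113 km/h = 31.39 m/s; 12 km/h = 3.333 m/s.
The observer lies on the +x side, so the source is heading toward the observer and the observer is heading toward the source.
General Doppler shift: f' = f · (v + v_o)/(v − v_s).
f' = 322 × (347 + 3.333)/(347 − 31.39) = 322 × 350.33/315.61 ≈ 357 Hz.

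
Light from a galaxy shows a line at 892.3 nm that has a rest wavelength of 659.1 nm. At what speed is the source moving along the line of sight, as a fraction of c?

λ'/λ₀ = 1.3538 > 1 (redshift), so the source is receding.
λ'/λ₀ = √((1 + β)/(1 − β)) for a receding source ⇒ β = (r² − 1)/(r² + 1) with r = λ'/λ₀.
β = (1.8328 − 1)/(1.8328 + 1) ≈ 0.294.

0.294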